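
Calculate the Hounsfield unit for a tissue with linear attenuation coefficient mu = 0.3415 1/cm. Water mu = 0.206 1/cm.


HU = ((mu_tissue - mu_water) / mu_water) * 1000
HU = ((0.3415 - 0.206) / 0.206) * 1000
HU = 657.8


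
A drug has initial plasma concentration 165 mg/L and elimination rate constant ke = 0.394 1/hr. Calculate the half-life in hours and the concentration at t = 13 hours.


t_half = ln(2) / ke = 0.693147 / 0.394 = 1.759 hr
C(t) = C0 * exp(-ke*t) = 165 * exp(-0.394*13)
C(13) = 0.9841 mg/L


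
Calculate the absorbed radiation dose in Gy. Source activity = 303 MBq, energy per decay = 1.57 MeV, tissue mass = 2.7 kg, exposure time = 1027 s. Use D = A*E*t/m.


A = 303 MBq = 3.0300e+08 Bq
E = 1.57 MeV = 2.51514e-13 J
D = A*E*t/m = 3.0300e+08*2.51514e-13*1027/2.7
D = 0.02899 Gy


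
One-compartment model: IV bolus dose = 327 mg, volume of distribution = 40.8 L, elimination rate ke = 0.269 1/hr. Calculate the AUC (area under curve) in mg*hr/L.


C0 = Dose/Vd = 327/40.8 = 8.01471 mg/L
AUC = C0/ke = 8.01471/0.269
AUC = 29.79 mg*hr/L


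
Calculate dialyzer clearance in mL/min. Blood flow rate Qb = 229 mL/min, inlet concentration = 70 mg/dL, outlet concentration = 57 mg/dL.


K = Qb * (Cb_in - Cb_out) / Cb_in
K = 229 * (70 - 57) / 70
K = 42.53 mL/min


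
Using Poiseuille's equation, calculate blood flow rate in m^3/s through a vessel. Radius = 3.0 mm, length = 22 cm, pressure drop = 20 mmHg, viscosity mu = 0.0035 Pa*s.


Q = pi*r^4*dP / (8*mu*L)
r = 0.003 m, L = 0.22 m
dP = 20 mmHg = 2666.44 Pa
Q = 1.1015e-04 m^3/s


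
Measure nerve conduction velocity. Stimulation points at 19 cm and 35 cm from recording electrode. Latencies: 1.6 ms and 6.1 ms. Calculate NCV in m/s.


Distance = (35 - 19) / 100 = 0.16 m
dt = (6.1 - 1.6) / 1000 = 0.0045 s
NCV = dist / dt = 35.56 m/s


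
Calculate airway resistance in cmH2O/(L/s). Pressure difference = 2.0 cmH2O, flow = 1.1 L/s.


R = dP / flow
R = 2.0 / 1.1
R = 1.818 cmH2O/(L/s)


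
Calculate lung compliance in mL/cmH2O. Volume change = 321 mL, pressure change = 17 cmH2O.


C = dV / dP
C = 321 / 17
C = 18.88 mL/cmH2O


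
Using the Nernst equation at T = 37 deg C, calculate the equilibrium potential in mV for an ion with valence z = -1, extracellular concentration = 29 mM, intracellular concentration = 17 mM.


E = (RT/(zF)) * ln(C_out/C_in)
T = 37 + 273.15 = 310.15 K
E = (8.314 * 310.15 / (-1 * 96485)) * ln(29/17)
E = -14.27 mV


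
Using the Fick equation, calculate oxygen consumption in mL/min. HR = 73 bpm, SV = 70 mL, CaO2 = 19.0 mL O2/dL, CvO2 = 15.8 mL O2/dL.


CO = HR*SV = 73*70/1000 = 5.11 L/min
a-v O2 diff = 19.0 - 15.8 = 3.2 mL/dL
VO2 = CO * (CaO2-CvO2) * 10 dL/L
VO2 = 5.11 * 3.2 * 10
VO2 = 163.5 mL/min


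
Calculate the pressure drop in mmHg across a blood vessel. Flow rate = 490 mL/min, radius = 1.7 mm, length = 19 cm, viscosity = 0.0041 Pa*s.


dP = 8*mu*L*Q / (pi*r^4)
Q = 490 mL/min = 8.16667e-06 m^3/s
dP = 1939.67 Pa = 1939.67 / 133.322 mmHg = 14.55 mmHg


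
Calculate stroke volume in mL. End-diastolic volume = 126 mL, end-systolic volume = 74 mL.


SV = EDV - ESV
SV = 126 - 74
SV = 52 mL


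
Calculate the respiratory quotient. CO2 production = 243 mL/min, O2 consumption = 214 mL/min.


RQ = VCO2 / VO2
RQ = 243 / 214
RQ = 1.136


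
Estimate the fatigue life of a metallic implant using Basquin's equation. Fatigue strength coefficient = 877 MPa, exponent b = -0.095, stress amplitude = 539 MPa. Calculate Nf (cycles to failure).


sigma_a = sigma_f' * (2Nf)^b
2Nf = (sigma_a/sigma_f')^(1/b)
2Nf = (539/877)^(1/-0.095)
2Nf = 168.02625
Nf = 84.01


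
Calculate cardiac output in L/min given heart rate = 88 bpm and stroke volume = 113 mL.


CO = HR * SV
CO = 88 * 113 / 1000
CO = 9.944 L/min


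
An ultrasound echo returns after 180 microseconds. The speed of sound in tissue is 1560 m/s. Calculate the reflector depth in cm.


depth = c * t / 2
t = 180 us = 1.8000e-04 s
depth = 1560 * 1.8000e-04 / 2
depth = 0.1404 m = 14.04 cm


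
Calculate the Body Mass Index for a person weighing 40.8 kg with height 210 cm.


BMI = weight / height^2
height = 210 cm = 2.1 m
BMI = 40.8 / 2.1^2
BMI = 9.252 kg/m^2


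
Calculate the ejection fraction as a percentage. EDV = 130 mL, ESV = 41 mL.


SV = EDV - ESV = 130 - 41 = 89 mL
EF = SV/EDV * 100 = 89/130 * 100
EF = 68.46%


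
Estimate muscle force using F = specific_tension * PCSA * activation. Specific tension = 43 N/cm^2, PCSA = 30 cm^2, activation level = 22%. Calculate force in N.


F = sigma * PCSA * activation
F = 43 * 30 * 0.22
F = 283.8 N


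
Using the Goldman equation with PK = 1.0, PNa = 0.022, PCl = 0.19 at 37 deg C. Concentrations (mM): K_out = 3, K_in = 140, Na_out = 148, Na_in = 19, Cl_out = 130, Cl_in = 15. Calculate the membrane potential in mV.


Vm = (RT/F)*ln((PK*Ko + PNa*Nao + PCl*Cli)/(PK*Ki + PNa*Nai + PCl*Clo))
Numer = 9.106, Denom = 165.118
Vm = -77.44 mV


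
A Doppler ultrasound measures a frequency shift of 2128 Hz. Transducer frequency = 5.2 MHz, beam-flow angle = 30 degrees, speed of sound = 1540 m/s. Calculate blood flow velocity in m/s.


v = fd * c / (2 * f0 * cos(theta))
v = 2128 * 1540 / (2 * 5.2000e+06 * cos(30))
v = 0.3639 m/s


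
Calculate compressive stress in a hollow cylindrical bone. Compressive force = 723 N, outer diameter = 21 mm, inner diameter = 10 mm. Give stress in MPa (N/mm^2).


A = pi*(r_o^2 - r_i^2)
r_o = 10.5 mm, r_i = 5 mm
A = 267.821 mm^2
sigma = F/A = 723 / 267.821
sigma = 2.7 MPa


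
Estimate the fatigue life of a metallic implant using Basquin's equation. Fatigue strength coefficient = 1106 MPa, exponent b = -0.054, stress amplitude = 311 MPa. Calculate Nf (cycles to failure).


sigma_a = sigma_f' * (2Nf)^b
2Nf = (sigma_a/sigma_f')^(1/b)
2Nf = (311/1106)^(1/-0.054)
2Nf = 1.5981085e+10
Nf = 7.9905e+09


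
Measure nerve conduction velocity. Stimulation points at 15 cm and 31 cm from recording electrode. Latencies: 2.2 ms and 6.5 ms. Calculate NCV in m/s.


Distance = (31 - 15) / 100 = 0.16 m
dt = (6.5 - 2.2) / 1000 = 0.0043 s
NCV = dist / dt = 37.21 m/s


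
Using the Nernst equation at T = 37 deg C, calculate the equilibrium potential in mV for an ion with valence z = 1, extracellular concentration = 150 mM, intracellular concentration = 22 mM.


E = (RT/(zF)) * ln(C_out/C_in)
T = 37 + 273.15 = 310.15 K
E = (8.314 * 310.15 / (1 * 96485)) * ln(150/22)
E = 51.3 mV


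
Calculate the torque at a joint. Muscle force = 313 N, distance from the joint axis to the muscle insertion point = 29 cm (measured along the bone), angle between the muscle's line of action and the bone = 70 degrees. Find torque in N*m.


Torque = F * d * sin(theta)   (moment arm = d*sin(theta))
d = 29 cm = 0.29 m
Torque = 313 * 0.29 * sin(70)
Torque = 85.3 N*m


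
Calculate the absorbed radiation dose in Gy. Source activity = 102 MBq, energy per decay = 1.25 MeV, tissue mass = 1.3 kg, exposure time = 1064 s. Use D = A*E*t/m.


A = 102 MBq = 1.0200e+08 Bq
E = 1.25 MeV = 2.0025e-13 J
D = A*E*t/m = 1.0200e+08*2.0025e-13*1064/1.3
D = 0.01672 Gy


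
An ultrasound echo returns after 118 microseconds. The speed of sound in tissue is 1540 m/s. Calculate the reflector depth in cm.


depth = c * t / 2
t = 118 us = 1.1800e-04 s
depth = 1540 * 1.1800e-04 / 2
depth = 0.09086 m = 9.086 cm


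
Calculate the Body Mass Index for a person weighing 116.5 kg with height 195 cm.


BMI = weight / height^2
height = 195 cm = 1.95 m
BMI = 116.5 / 1.95^2
BMI = 30.64 kg/m^2


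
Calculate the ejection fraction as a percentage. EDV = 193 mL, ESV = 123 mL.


SV = EDV - ESV = 193 - 123 = 70 mL
EF = SV/EDV * 100 = 70/193 * 100
EF = 36.27%


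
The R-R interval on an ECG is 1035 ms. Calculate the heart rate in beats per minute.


HR = 60 / RR_interval(s)
RR = 1035 ms = 1.035 s
HR = 60 / 1.035 = 57.97 bpm


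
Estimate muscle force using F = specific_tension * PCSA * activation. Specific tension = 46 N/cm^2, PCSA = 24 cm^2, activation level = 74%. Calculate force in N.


F = sigma * PCSA * activation
F = 46 * 24 * 0.74
F = 817 N


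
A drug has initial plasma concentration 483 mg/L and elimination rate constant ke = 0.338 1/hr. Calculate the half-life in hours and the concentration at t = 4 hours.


t_half = ln(2) / ke = 0.693147 / 0.338 = 2.051 hr
C(t) = C0 * exp(-ke*t) = 483 * exp(-0.338*4)
C(4) = 125 mg/L


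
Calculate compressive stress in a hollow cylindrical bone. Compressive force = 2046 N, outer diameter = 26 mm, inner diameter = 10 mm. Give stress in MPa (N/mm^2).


A = pi*(r_o^2 - r_i^2)
r_o = 13 mm, r_i = 5 mm
A = 452.389 mm^2
sigma = F/A = 2046 / 452.389
sigma = 4.523 MPa


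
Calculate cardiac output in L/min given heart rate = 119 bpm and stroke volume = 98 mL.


CO = HR * SV
CO = 119 * 98 / 1000
CO = 11.66 L/min


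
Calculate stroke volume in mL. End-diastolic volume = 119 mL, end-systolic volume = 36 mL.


SV = EDV - ESV
SV = 119 - 36
SV = 83 mL


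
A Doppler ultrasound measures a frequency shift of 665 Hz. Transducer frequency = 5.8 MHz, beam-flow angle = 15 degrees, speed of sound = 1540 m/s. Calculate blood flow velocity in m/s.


v = fd * c / (2 * f0 * cos(theta))
v = 665 * 1540 / (2 * 5.8000e+06 * cos(15))
v = 0.0914 m/s


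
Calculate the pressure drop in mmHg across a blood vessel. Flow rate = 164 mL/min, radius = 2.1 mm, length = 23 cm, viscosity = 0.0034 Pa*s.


dP = 8*mu*L*Q / (pi*r^4)
Q = 164 mL/min = 2.73333e-06 m^3/s
dP = 279.873 Pa = 279.873 / 133.322 mmHg = 2.099 mmHg


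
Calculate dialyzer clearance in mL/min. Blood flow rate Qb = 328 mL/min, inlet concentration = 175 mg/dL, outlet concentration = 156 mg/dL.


K = Qb * (Cb_in - Cb_out) / Cb_in
K = 328 * (175 - 156) / 175
K = 35.61 mL/min


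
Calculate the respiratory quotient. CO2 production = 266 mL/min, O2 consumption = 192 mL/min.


RQ = VCO2 / VO2
RQ = 266 / 192
RQ = 1.385


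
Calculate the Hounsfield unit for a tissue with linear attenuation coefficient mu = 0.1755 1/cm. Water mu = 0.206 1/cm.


HU = ((mu_tissue - mu_water) / mu_water) * 1000
HU = ((0.1755 - 0.206) / 0.206) * 1000
HU = -148.1


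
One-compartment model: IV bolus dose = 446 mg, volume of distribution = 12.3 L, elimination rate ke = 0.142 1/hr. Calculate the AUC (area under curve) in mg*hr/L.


C0 = Dose/Vd = 446/12.3 = 36.2602 mg/L
AUC = C0/ke = 36.2602/0.142
AUC = 255.4 mg*hr/L


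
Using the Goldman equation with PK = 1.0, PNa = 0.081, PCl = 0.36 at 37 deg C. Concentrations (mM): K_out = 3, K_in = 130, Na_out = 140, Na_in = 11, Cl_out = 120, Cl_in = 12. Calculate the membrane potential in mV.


Vm = (RT/F)*ln((PK*Ko + PNa*Nao + PCl*Cli)/(PK*Ki + PNa*Nai + PCl*Clo))
Numer = 18.66, Denom = 174.091
Vm = -59.68 mV


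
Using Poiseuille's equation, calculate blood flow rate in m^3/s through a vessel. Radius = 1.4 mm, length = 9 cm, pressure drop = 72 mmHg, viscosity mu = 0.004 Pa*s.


Q = pi*r^4*dP / (8*mu*L)
r = 0.0014 m, L = 0.09 m
dP = 72 mmHg = 9599.184 Pa
Q = 4.0226e-05 m^3/s


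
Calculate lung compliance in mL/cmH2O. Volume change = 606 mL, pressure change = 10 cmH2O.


C = dV / dP
C = 606 / 10
C = 60.6 mL/cmH2O


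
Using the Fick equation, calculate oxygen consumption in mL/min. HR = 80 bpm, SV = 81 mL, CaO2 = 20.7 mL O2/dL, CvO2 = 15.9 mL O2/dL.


CO = HR*SV = 80*81/1000 = 6.48 L/min
a-v O2 diff = 20.7 - 15.9 = 4.8 mL/dL
VO2 = CO * (CaO2-CvO2) * 10 dL/L
VO2 = 6.48 * 4.8 * 10
VO2 = 311 mL/min


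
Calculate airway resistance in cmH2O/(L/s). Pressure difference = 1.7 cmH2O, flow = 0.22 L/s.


R = dP / flow
R = 1.7 / 0.22
R = 7.727 cmH2O/(L/s)


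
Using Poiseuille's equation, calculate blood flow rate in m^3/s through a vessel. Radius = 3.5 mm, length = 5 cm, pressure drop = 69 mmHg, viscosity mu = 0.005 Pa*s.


Q = pi*r^4*dP / (8*mu*L)
r = 0.0035 m, L = 0.05 m
dP = 69 mmHg = 9199.218 Pa
Q = 0.002168 m^3/s


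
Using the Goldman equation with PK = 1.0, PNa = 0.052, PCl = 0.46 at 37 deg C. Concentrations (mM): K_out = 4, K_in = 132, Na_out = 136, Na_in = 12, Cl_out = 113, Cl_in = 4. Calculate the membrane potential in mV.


Vm = (RT/F)*ln((PK*Ko + PNa*Nao + PCl*Cli)/(PK*Ki + PNa*Nai + PCl*Clo))
Numer = 12.912, Denom = 184.604
Vm = -71.09 mV


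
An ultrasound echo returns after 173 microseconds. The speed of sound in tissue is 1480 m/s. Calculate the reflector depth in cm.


depth = c * t / 2
t = 173 us = 1.7300e-04 s
depth = 1480 * 1.7300e-04 / 2
depth = 0.12802 m = 12.802 cm


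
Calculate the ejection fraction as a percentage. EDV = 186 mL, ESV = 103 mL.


SV = EDV - ESV = 186 - 103 = 83 mL
EF = SV/EDV * 100 = 83/186 * 100
EF = 44.62%


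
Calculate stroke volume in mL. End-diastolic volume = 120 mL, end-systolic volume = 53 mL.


SV = EDV - ESV
SV = 120 - 53
SV = 67 mL


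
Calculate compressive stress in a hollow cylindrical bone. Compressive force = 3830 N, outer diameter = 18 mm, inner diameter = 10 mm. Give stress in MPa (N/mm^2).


A = pi*(r_o^2 - r_i^2)
r_o = 9 mm, r_i = 5 mm
A = 175.929 mm^2
sigma = F/A = 3830 / 175.929
sigma = 21.77 MPa


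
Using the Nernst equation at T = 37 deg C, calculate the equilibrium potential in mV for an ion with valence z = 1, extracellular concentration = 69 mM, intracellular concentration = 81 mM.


E = (RT/(zF)) * ln(C_out/C_in)
T = 37 + 273.15 = 310.15 K
E = (8.314 * 310.15 / (1 * 96485)) * ln(69/81)
E = -4.285 mV


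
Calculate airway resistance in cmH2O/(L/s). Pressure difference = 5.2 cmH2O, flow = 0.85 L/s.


R = dP / flow
R = 5.2 / 0.85
R = 6.118 cmH2O/(L/s)


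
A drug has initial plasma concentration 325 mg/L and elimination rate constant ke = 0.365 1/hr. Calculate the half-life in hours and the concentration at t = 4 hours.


t_half = ln(2) / ke = 0.693147 / 0.365 = 1.899 hr
C(t) = C0 * exp(-ke*t) = 325 * exp(-0.365*4)
C(4) = 75.48 mg/L


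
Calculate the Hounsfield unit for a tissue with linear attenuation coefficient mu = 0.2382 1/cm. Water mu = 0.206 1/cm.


HU = ((mu_tissue - mu_water) / mu_water) * 1000
HU = ((0.2382 - 0.206) / 0.206) * 1000
HU = 156.3


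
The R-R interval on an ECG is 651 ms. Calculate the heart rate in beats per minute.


HR = 60 / RR_interval(s)
RR = 651 ms = 0.651 s
HR = 60 / 0.651 = 92.17 bpm


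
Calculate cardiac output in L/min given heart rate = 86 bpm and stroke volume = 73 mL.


CO = HR * SV
CO = 86 * 73 / 1000
CO = 6.278 L/min


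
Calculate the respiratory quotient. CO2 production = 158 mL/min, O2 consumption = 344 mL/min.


RQ = VCO2 / VO2
RQ = 158 / 344
RQ = 0.4593


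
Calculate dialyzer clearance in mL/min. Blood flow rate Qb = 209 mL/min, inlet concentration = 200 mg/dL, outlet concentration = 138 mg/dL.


K = Qb * (Cb_in - Cb_out) / Cb_in
K = 209 * (200 - 138) / 200
K = 64.79 mL/min


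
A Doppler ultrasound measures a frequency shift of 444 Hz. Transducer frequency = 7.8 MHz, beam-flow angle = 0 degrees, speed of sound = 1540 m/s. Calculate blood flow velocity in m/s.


v = fd * c / (2 * f0 * cos(theta))
v = 444 * 1540 / (2 * 7.8000e+06 * cos(0))
v = 0.04383 m/s


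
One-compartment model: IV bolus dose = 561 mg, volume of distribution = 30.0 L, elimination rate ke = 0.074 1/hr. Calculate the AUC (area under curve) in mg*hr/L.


C0 = Dose/Vd = 561/30.0 = 18.7 mg/L
AUC = C0/ke = 18.7/0.074
AUC = 252.7 mg*hr/L


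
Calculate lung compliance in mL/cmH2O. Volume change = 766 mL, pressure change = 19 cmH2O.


C = dV / dP
C = 766 / 19
C = 40.32 mL/cmH2O


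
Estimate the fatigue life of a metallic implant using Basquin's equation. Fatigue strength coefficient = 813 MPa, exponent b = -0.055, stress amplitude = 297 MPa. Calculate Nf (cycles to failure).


sigma_a = sigma_f' * (2Nf)^b
2Nf = (sigma_a/sigma_f')^(1/b)
2Nf = (297/813)^(1/-0.055)
2Nf = 89439430
Nf = 4.4720e+07


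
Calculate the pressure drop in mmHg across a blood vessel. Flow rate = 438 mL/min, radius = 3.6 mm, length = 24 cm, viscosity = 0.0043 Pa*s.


dP = 8*mu*L*Q / (pi*r^4)
Q = 438 mL/min = 7.3e-06 m^3/s
dP = 114.218 Pa = 114.218 / 133.322 mmHg = 0.8567 mmHg


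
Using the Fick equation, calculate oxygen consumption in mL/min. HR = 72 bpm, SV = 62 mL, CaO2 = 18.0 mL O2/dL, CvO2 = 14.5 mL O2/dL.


CO = HR*SV = 72*62/1000 = 4.464 L/min
a-v O2 diff = 18.0 - 14.5 = 3.5 mL/dL
VO2 = CO * (CaO2-CvO2) * 10 dL/L
VO2 = 4.464 * 3.5 * 10
VO2 = 156.2 mL/min


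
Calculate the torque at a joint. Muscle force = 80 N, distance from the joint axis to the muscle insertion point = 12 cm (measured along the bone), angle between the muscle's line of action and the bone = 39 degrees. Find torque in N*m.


Torque = F * d * sin(theta)   (moment arm = d*sin(theta))
d = 12 cm = 0.12 m
Torque = 80 * 0.12 * sin(39)
Torque = 6.041 N*m


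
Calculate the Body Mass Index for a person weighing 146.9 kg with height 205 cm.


BMI = weight / height^2
height = 205 cm = 2.05 m
BMI = 146.9 / 2.05^2
BMI = 34.96 kg/m^2


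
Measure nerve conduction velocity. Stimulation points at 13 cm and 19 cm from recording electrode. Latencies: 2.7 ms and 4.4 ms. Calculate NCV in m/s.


Distance = (19 - 13) / 100 = 0.06 m
dt = (4.4 - 2.7) / 1000 = 0.0017 s
NCV = dist / dt = 35.29 m/s


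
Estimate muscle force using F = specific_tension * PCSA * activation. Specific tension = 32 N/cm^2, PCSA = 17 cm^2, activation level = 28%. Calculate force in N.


F = sigma * PCSA * activation
F = 32 * 17 * 0.28
F = 152.3 N


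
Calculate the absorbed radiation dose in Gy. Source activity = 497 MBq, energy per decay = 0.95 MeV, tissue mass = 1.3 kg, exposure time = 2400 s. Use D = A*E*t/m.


A = 497 MBq = 4.9700e+08 Bq
E = 0.95 MeV = 1.5219e-13 J
D = A*E*t/m = 4.9700e+08*1.5219e-13*2400/1.3
D = 0.1396 Gy


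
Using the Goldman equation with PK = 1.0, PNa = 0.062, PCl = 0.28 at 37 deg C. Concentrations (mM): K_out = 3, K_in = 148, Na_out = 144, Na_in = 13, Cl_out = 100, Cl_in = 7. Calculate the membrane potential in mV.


Vm = (RT/F)*ln((PK*Ko + PNa*Nao + PCl*Cli)/(PK*Ki + PNa*Nai + PCl*Clo))
Numer = 13.888, Denom = 176.806
Vm = -67.99 mV


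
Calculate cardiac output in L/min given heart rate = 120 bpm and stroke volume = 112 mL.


CO = HR * SV
CO = 120 * 112 / 1000
CO = 13.44 L/min


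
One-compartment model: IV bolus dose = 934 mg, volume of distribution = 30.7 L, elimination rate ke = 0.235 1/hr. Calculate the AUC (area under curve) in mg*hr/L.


C0 = Dose/Vd = 934/30.7 = 30.4235 mg/L
AUC = C0/ke = 30.4235/0.235
AUC = 129.5 mg*hr/L


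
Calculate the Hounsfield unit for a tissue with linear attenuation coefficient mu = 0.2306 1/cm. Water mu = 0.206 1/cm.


HU = ((mu_tissue - mu_water) / mu_water) * 1000
HU = ((0.2306 - 0.206) / 0.206) * 1000
HU = 119.4


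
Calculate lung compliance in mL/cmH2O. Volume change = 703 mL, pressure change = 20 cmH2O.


C = dV / dP
C = 703 / 20
C = 35.15 mL/cmH2O


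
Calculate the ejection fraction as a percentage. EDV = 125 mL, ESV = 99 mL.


SV = EDV - ESV = 125 - 99 = 26 mL
EF = SV/EDV * 100 = 26/125 * 100
EF = 20.8%


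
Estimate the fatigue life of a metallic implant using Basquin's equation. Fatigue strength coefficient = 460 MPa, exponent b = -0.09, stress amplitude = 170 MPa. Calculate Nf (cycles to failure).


sigma_a = sigma_f' * (2Nf)^b
2Nf = (sigma_a/sigma_f')^(1/b)
2Nf = (170/460)^(1/-0.09)
2Nf = 63596.371
Nf = 3.18e+04


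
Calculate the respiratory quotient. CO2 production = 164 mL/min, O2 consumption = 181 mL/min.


RQ = VCO2 / VO2
RQ = 164 / 181
RQ = 0.9061


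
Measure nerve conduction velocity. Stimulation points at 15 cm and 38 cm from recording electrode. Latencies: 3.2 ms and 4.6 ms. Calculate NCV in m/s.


Distance = (38 - 15) / 100 = 0.23 m
dt = (4.6 - 3.2) / 1000 = 0.0014 s
NCV = dist / dt = 164.3 m/s


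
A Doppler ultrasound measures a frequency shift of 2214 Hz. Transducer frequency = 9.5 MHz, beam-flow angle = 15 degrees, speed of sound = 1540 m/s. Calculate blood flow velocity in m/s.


v = fd * c / (2 * f0 * cos(theta))
v = 2214 * 1540 / (2 * 9.5000e+06 * cos(15))
v = 0.1858 m/s


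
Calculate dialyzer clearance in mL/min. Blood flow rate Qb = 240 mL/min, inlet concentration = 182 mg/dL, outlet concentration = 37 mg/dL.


K = Qb * (Cb_in - Cb_out) / Cb_in
K = 240 * (182 - 37) / 182
K = 191.2 mL/min


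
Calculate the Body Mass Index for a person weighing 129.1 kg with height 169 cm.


BMI = weight / height^2
height = 169 cm = 1.69 m
BMI = 129.1 / 1.69^2
BMI = 45.2 kg/m^2


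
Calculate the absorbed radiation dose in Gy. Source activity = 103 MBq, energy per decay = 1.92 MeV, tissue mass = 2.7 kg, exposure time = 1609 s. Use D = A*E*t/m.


A = 103 MBq = 1.0300e+08 Bq
E = 1.92 MeV = 3.07584e-13 J
D = A*E*t/m = 1.0300e+08*3.07584e-13*1609/2.7
D = 0.01888 Gy


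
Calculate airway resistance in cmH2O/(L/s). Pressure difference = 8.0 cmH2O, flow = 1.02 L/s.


R = dP / flow
R = 8.0 / 1.02
R = 7.843 cmH2O/(L/s)


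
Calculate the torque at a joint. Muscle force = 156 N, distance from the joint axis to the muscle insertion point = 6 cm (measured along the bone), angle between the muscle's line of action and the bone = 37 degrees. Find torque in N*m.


Torque = F * d * sin(theta)   (moment arm = d*sin(theta))
d = 6 cm = 0.06 m
Torque = 156 * 0.06 * sin(37)
Torque = 5.633 N*m


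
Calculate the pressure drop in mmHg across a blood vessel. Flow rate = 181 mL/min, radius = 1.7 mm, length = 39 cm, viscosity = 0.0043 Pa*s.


dP = 8*mu*L*Q / (pi*r^4)
Q = 181 mL/min = 3.01667e-06 m^3/s
dP = 1542.43 Pa = 1542.43 / 133.322 mmHg = 11.57 mmHg


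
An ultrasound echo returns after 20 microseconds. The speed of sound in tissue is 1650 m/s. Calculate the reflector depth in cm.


depth = c * t / 2
t = 20 us = 2.0000e-05 s
depth = 1650 * 2.0000e-05 / 2
depth = 0.0165 m = 1.65 cm


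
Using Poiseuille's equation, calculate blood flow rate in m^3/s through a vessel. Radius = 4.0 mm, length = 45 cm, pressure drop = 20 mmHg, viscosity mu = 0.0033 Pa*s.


Q = pi*r^4*dP / (8*mu*L)
r = 0.004 m, L = 0.45 m
dP = 20 mmHg = 2666.44 Pa
Q = 1.8051e-04 m^3/s


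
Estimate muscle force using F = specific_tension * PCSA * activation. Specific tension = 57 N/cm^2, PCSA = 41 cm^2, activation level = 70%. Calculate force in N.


F = sigma * PCSA * activation
F = 57 * 41 * 0.7
F = 1636 N


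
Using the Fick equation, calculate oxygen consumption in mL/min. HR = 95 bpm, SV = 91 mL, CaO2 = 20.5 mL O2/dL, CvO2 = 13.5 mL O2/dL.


CO = HR*SV = 95*91/1000 = 8.645 L/min
a-v O2 diff = 20.5 - 13.5 = 7 mL/dL
VO2 = CO * (CaO2-CvO2) * 10 dL/L
VO2 = 8.645 * 7 * 10
VO2 = 605.1 mL/min


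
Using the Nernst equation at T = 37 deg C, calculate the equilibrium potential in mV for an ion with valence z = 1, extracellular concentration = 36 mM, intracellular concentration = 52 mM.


E = (RT/(zF)) * ln(C_out/C_in)
T = 37 + 273.15 = 310.15 K
E = (8.314 * 310.15 / (1 * 96485)) * ln(36/52)
E = -9.828 mV


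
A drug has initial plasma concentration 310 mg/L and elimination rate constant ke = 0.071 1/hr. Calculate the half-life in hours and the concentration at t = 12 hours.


t_half = ln(2) / ke = 0.693147 / 0.071 = 9.763 hr
C(t) = C0 * exp(-ke*t) = 310 * exp(-0.071*12)
C(12) = 132.2 mg/L


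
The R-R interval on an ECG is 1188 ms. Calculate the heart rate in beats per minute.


HR = 60 / RR_interval(s)
RR = 1188 ms = 1.188 s
HR = 60 / 1.188 = 50.51 bpm


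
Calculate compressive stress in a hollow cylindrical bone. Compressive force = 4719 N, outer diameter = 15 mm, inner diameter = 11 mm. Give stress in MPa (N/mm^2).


A = pi*(r_o^2 - r_i^2)
r_o = 7.5 mm, r_i = 5.5 mm
A = 81.6814 mm^2
sigma = F/A = 4719 / 81.6814
sigma = 57.77 MPa


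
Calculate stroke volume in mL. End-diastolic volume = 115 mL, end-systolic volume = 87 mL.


SV = EDV - ESV
SV = 115 - 87
SV = 28 mL


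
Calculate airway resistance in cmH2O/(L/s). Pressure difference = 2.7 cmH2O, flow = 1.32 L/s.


R = dP / flow
R = 2.7 / 1.32
R = 2.045 cmH2O/(L/s)


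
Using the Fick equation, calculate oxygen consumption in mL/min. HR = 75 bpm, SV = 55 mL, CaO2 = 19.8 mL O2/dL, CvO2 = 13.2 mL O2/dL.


CO = HR*SV = 75*55/1000 = 4.125 L/min
a-v O2 diff = 19.8 - 13.2 = 6.6 mL/dL
VO2 = CO * (CaO2-CvO2) * 10 dL/L
VO2 = 4.125 * 6.6 * 10
VO2 = 272.3 mL/min


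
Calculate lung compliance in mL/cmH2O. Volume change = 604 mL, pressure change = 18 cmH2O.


C = dV / dP
C = 604 / 18
C = 33.56 mL/cmH2O


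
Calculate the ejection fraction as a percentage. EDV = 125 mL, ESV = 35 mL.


SV = EDV - ESV = 125 - 35 = 90 mL
EF = SV/EDV * 100 = 90/125 * 100
EF = 72%


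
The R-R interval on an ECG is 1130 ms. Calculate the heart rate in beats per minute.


HR = 60 / RR_interval(s)
RR = 1130 ms = 1.13 s
HR = 60 / 1.13 = 53.1 bpm


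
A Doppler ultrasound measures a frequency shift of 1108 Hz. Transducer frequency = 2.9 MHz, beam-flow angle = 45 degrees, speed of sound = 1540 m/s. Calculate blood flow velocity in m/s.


v = fd * c / (2 * f0 * cos(theta))
v = 1108 * 1540 / (2 * 2.9000e+06 * cos(45))
v = 0.4161 m/s


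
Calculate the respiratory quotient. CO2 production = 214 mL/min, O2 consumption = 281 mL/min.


RQ = VCO2 / VO2
RQ = 214 / 281
RQ = 0.7616


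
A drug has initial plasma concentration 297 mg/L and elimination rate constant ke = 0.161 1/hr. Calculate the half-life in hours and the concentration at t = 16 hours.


t_half = ln(2) / ke = 0.693147 / 0.161 = 4.305 hr
C(t) = C0 * exp(-ke*t) = 297 * exp(-0.161*16)
C(16) = 22.6 mg/L


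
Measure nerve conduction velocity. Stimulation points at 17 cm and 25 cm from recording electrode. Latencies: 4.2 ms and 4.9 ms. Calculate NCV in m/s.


Distance = (25 - 17) / 100 = 0.08 m
dt = (4.9 - 4.2) / 1000 = 7.0000e-04 s
NCV = dist / dt = 114.3 m/s


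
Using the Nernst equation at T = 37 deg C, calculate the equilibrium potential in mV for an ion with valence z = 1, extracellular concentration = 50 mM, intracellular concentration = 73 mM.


E = (RT/(zF)) * ln(C_out/C_in)
T = 37 + 273.15 = 310.15 K
E = (8.314 * 310.15 / (1 * 96485)) * ln(50/73)
E = -10.11 mV


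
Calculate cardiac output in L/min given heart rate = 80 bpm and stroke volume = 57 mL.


CO = HR * SV
CO = 80 * 57 / 1000
CO = 4.56 L/min


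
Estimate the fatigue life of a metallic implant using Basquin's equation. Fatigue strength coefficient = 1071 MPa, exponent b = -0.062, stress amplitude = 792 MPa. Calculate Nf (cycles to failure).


sigma_a = sigma_f' * (2Nf)^b
2Nf = (sigma_a/sigma_f')^(1/b)
2Nf = (792/1071)^(1/-0.062)
2Nf = 129.99904
Nf = 65


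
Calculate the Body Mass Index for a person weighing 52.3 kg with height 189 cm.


BMI = weight / height^2
height = 189 cm = 1.89 m
BMI = 52.3 / 1.89^2
BMI = 14.64 kg/m^2


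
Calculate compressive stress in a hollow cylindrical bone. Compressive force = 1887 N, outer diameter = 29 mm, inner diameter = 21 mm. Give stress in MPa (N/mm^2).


A = pi*(r_o^2 - r_i^2)
r_o = 14.5 mm, r_i = 10.5 mm
A = 314.159 mm^2
sigma = F/A = 1887 / 314.159
sigma = 6.007 MPa


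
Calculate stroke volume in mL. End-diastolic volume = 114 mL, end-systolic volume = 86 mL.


SV = EDV - ESV
SV = 114 - 86
SV = 28 mL


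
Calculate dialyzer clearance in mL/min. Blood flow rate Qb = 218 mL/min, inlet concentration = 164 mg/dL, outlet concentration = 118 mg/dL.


K = Qb * (Cb_in - Cb_out) / Cb_in
K = 218 * (164 - 118) / 164
K = 61.15 mL/min


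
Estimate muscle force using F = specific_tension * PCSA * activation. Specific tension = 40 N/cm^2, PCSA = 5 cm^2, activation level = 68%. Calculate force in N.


F = sigma * PCSA * activation
F = 40 * 5 * 0.68
F = 136 N


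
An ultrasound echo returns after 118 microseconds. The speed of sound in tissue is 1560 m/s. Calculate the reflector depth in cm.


depth = c * t / 2
t = 118 us = 1.1800e-04 s
depth = 1560 * 1.1800e-04 / 2
depth = 0.09204 m = 9.204 cm


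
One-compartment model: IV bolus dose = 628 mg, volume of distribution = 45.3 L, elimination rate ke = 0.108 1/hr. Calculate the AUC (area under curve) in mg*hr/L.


C0 = Dose/Vd = 628/45.3 = 13.8631 mg/L
AUC = C0/ke = 13.8631/0.108
AUC = 128.4 mg*hr/L


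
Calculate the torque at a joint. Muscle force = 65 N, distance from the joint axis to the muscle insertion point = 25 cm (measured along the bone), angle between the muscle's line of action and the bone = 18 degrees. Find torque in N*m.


Torque = F * d * sin(theta)   (moment arm = d*sin(theta))
d = 25 cm = 0.25 m
Torque = 65 * 0.25 * sin(18)
Torque = 5.022 N*m


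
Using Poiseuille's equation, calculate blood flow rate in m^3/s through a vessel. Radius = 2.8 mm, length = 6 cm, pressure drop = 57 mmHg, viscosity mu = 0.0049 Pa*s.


Q = pi*r^4*dP / (8*mu*L)
r = 0.0028 m, L = 0.06 m
dP = 57 mmHg = 7599.354 Pa
Q = 6.2391e-04 m^3/s


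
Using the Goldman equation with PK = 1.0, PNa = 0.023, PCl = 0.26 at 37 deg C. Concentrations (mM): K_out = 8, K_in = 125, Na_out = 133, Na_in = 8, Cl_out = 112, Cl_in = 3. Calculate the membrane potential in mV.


Vm = (RT/F)*ln((PK*Ko + PNa*Nao + PCl*Cli)/(PK*Ki + PNa*Nai + PCl*Clo))
Numer = 11.839, Denom = 154.304
Vm = -68.62 mV


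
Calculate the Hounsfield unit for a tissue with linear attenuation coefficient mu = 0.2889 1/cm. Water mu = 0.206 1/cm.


HU = ((mu_tissue - mu_water) / mu_water) * 1000
HU = ((0.2889 - 0.206) / 0.206) * 1000
HU = 402.4


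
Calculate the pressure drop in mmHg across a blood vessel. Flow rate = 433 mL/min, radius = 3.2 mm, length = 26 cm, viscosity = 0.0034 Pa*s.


dP = 8*mu*L*Q / (pi*r^4)
Q = 433 mL/min = 7.21667e-06 m^3/s
dP = 154.928 Pa = 154.928 / 133.322 mmHg = 1.162 mmHg


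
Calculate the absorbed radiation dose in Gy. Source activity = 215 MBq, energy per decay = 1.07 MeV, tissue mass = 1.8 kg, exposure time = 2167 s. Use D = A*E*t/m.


A = 215 MBq = 2.1500e+08 Bq
E = 1.07 MeV = 1.71414e-13 J
D = A*E*t/m = 2.1500e+08*1.71414e-13*2167/1.8
D = 0.04437 Gy


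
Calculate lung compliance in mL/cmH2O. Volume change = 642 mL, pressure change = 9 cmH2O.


C = dV / dP
C = 642 / 9
C = 71.33 mL/cmH2O


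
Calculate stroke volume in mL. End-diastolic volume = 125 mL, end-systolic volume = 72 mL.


SV = EDV - ESV
SV = 125 - 72
SV = 53 mL


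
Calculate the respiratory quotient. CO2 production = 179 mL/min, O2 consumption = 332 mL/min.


RQ = VCO2 / VO2
RQ = 179 / 332
RQ = 0.5392


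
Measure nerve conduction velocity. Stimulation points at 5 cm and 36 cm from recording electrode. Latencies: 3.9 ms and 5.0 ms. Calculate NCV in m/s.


Distance = (36 - 5) / 100 = 0.31 m
dt = (5.0 - 3.9) / 1000 = 0.0011 s
NCV = dist / dt = 281.8 m/s


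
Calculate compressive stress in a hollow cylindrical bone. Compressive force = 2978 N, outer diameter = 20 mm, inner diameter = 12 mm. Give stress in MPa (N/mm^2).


A = pi*(r_o^2 - r_i^2)
r_o = 10 mm, r_i = 6 mm
A = 201.062 mm^2
sigma = F/A = 2978 / 201.062
sigma = 14.81 MPa


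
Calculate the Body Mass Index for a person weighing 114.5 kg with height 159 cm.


BMI = weight / height^2
height = 159 cm = 1.59 m
BMI = 114.5 / 1.59^2
BMI = 45.29 kg/m^2


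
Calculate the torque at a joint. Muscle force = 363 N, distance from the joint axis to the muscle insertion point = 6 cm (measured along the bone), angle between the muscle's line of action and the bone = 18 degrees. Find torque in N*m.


Torque = F * d * sin(theta)   (moment arm = d*sin(theta))
d = 6 cm = 0.06 m
Torque = 363 * 0.06 * sin(18)
Torque = 6.73 N*m


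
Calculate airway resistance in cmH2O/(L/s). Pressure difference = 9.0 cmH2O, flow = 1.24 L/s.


R = dP / flow
R = 9.0 / 1.24
R = 7.258 cmH2O/(L/s)


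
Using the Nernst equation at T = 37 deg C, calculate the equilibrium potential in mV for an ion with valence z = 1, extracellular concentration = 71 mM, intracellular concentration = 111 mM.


E = (RT/(zF)) * ln(C_out/C_in)
T = 37 + 273.15 = 310.15 K
E = (8.314 * 310.15 / (1 * 96485)) * ln(71/111)
E = -11.94 mV


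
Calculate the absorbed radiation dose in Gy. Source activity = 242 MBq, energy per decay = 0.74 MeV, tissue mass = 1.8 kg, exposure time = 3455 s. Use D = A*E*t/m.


A = 242 MBq = 2.4200e+08 Bq
E = 0.74 MeV = 1.18548e-13 J
D = A*E*t/m = 2.4200e+08*1.18548e-13*3455/1.8
D = 0.05507 Gy


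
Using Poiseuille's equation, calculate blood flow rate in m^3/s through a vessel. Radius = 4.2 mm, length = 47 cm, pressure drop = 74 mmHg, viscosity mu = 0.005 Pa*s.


Q = pi*r^4*dP / (8*mu*L)
r = 0.0042 m, L = 0.47 m
dP = 74 mmHg = 9865.828 Pa
Q = 5.1301e-04 m^3/s


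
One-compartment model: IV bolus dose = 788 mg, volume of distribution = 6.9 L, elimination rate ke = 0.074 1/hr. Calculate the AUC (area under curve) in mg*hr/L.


C0 = Dose/Vd = 788/6.9 = 114.203 mg/L
AUC = C0/ke = 114.203/0.074
AUC = 1543 mg*hr/L


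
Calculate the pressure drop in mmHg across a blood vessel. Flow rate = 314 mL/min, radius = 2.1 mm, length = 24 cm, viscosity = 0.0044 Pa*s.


dP = 8*mu*L*Q / (pi*r^4)
Q = 314 mL/min = 5.23333e-06 m^3/s
dP = 723.611 Pa = 723.611 / 133.322 mmHg = 5.428 mmHg


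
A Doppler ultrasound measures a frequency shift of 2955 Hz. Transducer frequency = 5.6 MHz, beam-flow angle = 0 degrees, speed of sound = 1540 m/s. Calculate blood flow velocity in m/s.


v = fd * c / (2 * f0 * cos(theta))
v = 2955 * 1540 / (2 * 5.6000e+06 * cos(0))
v = 0.4063 m/s


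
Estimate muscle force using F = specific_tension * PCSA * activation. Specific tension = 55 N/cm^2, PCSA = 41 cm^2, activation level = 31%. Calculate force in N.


F = sigma * PCSA * activation
F = 55 * 41 * 0.31
F = 699 N


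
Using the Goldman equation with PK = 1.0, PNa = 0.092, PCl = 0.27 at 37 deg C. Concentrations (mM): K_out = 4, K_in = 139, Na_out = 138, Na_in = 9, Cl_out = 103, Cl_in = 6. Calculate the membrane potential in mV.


Vm = (RT/F)*ln((PK*Ko + PNa*Nao + PCl*Cli)/(PK*Ki + PNa*Nai + PCl*Clo))
Numer = 18.316, Denom = 167.638
Vm = -59.17 mV


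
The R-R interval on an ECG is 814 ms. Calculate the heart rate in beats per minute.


HR = 60 / RR_interval(s)
RR = 814 ms = 0.814 s
HR = 60 / 0.814 = 73.71 bpm


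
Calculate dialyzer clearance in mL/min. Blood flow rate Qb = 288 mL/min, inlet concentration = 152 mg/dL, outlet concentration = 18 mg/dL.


K = Qb * (Cb_in - Cb_out) / Cb_in
K = 288 * (152 - 18) / 152
K = 253.9 mL/min


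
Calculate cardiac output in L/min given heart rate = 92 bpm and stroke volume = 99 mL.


CO = HR * SV
CO = 92 * 99 / 1000
CO = 9.108 L/min


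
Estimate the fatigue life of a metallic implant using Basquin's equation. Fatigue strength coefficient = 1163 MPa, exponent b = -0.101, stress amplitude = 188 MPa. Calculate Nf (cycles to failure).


sigma_a = sigma_f' * (2Nf)^b
2Nf = (sigma_a/sigma_f')^(1/b)
2Nf = (188/1163)^(1/-0.101)
2Nf = 68526737
Nf = 3.4263e+07


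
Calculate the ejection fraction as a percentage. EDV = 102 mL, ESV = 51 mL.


SV = EDV - ESV = 102 - 51 = 51 mL
EF = SV/EDV * 100 = 51/102 * 100
EF = 50%


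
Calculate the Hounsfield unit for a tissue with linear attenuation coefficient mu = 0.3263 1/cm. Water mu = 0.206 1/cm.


HU = ((mu_tissue - mu_water) / mu_water) * 1000
HU = ((0.3263 - 0.206) / 0.206) * 1000
HU = 584


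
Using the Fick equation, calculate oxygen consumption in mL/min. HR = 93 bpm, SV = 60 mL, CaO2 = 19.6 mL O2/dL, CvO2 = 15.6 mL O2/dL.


CO = HR*SV = 93*60/1000 = 5.58 L/min
a-v O2 diff = 19.6 - 15.6 = 4 mL/dL
VO2 = CO * (CaO2-CvO2) * 10 dL/L
VO2 = 5.58 * 4 * 10
VO2 = 223.2 mL/min


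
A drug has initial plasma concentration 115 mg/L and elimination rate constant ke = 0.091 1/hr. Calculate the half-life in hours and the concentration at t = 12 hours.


t_half = ln(2) / ke = 0.693147 / 0.091 = 7.617 hr
C(t) = C0 * exp(-ke*t) = 115 * exp(-0.091*12)
C(12) = 38.59 mg/L


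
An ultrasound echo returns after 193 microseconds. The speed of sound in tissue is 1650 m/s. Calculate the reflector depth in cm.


depth = c * t / 2
t = 193 us = 1.9300e-04 s
depth = 1650 * 1.9300e-04 / 2
depth = 0.159225 m = 15.9225 cm


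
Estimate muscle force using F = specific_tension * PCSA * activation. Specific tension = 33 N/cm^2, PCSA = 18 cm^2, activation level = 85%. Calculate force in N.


F = sigma * PCSA * activation
F = 33 * 18 * 0.85
F = 504.9 N


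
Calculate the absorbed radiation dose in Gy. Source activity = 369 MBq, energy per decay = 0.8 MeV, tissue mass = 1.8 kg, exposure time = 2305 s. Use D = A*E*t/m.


A = 369 MBq = 3.6900e+08 Bq
E = 0.8 MeV = 1.2816e-13 J
D = A*E*t/m = 3.6900e+08*1.2816e-13*2305/1.8
D = 0.06056 Gy


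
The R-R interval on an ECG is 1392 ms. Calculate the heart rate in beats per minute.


HR = 60 / RR_interval(s)
RR = 1392 ms = 1.392 s
HR = 60 / 1.392 = 43.1 bpm


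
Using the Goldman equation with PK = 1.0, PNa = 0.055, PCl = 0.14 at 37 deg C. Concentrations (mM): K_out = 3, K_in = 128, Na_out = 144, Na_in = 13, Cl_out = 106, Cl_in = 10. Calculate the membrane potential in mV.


Vm = (RT/F)*ln((PK*Ko + PNa*Nao + PCl*Cli)/(PK*Ki + PNa*Nai + PCl*Clo))
Numer = 12.32, Denom = 143.555
Vm = -65.62 mV


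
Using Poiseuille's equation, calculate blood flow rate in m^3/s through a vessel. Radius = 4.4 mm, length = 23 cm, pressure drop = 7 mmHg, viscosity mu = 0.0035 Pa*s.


Q = pi*r^4*dP / (8*mu*L)
r = 0.0044 m, L = 0.23 m
dP = 7 mmHg = 933.254 Pa
Q = 1.7064e-04 m^3/s


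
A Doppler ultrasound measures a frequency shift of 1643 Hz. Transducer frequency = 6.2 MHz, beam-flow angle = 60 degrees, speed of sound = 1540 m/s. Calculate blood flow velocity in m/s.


v = fd * c / (2 * f0 * cos(theta))
v = 1643 * 1540 / (2 * 6.2000e+06 * cos(60))
v = 0.4081 m/s


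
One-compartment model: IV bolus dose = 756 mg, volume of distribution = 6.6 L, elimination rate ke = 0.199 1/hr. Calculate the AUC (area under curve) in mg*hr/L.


C0 = Dose/Vd = 756/6.6 = 114.545 mg/L
AUC = C0/ke = 114.545/0.199
AUC = 575.6 mg*hr/L


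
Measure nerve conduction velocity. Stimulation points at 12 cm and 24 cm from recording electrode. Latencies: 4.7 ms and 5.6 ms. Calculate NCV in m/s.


Distance = (24 - 12) / 100 = 0.12 m
dt = (5.6 - 4.7) / 1000 = 9.0000e-04 s
NCV = dist / dt = 133.3 m/s


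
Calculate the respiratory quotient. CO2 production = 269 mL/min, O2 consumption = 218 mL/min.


RQ = VCO2 / VO2
RQ = 269 / 218
RQ = 1.234


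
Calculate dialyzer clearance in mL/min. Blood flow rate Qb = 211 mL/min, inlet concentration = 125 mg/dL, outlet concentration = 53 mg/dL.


K = Qb * (Cb_in - Cb_out) / Cb_in
K = 211 * (125 - 53) / 125
K = 121.5 mL/min


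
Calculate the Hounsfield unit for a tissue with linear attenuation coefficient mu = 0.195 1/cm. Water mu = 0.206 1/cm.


HU = ((mu_tissue - mu_water) / mu_water) * 1000
HU = ((0.195 - 0.206) / 0.206) * 1000
HU = -53.4


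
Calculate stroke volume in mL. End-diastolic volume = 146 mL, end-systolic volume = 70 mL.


SV = EDV - ESV
SV = 146 - 70
SV = 76 mL


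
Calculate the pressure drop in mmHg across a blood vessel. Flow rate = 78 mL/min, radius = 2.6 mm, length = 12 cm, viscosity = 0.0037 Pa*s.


dP = 8*mu*L*Q / (pi*r^4)
Q = 78 mL/min = 1.3e-06 m^3/s
dP = 32.1642 Pa = 32.1642 / 133.322 mmHg = 0.2413 mmHg


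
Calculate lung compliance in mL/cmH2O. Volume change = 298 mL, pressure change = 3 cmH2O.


C = dV / dP
C = 298 / 3
C = 99.33 mL/cmH2O


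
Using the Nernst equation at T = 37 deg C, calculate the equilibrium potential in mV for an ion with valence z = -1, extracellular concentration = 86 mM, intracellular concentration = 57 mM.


E = (RT/(zF)) * ln(C_out/C_in)
T = 37 + 273.15 = 310.15 K
E = (8.314 * 310.15 / (-1 * 96485)) * ln(86/57)
E = -10.99 mV


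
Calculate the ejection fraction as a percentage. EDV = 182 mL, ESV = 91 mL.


SV = EDV - ESV = 182 - 91 = 91 mL
EF = SV/EDV * 100 = 91/182 * 100
EF = 50%
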